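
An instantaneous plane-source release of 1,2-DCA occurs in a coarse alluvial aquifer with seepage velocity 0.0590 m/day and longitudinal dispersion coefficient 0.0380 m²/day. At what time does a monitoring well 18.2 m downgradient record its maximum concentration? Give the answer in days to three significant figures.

298 days

For the 1D instantaneous-source solution, setting ∂C/∂t = 0 at fixed x gives v²t² + 2Dt − x² = 0, so t = (√(D² + v²x²) − D)/v².
√(D² + v²x²) = √(0.0380² + 0.0590² × 18.2²) = 1.074; v² = 0.003481.
t = (1.074 − 0.0380)/0.003481 = 298 days (vs. the pure-advection estimate x/v = 308 d).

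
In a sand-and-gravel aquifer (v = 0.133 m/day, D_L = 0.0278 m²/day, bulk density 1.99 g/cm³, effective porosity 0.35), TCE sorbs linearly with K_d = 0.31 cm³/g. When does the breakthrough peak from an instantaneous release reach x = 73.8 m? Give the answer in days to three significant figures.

1530 days

Retardation factor R = 1 + ρ_b·K_d/n = 1 + 1.99 × 0.31/0.35 = 2.763.
Sorption retards both mechanisms: v_R = v/R = 0.04814 m/day, D_R = D/R = 0.01006 m²/day.
Peak time from v_R²t² + 2D_R t − x² = 0: t = (√(D_R² + v_R²x²) − D_R)/v_R².
√(D_R² + v_R²x²) = √(0.01006² + 0.04814² × 73.8²) = 3.553; v_R² = 0.002317.
t = (3.553 − 0.01006)/0.002317 = 1530 days.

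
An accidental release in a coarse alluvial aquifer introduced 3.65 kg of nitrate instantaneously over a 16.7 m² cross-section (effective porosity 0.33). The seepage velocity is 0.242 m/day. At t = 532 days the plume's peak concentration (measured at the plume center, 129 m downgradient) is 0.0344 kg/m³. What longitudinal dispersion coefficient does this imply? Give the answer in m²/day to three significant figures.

0.0554 m²/day

At the plume center C_max = M/(n_e·A·√(4πDt)), so D = M²/(4πt·(n_e·A·C_max)²).
n_e·A·C_max = 0.33 × 16.7 × 0.0344 = 0.1896 kg/m.
D = 3.65²/(4π × 532 × 0.1896²) = 0.0554 m²/day.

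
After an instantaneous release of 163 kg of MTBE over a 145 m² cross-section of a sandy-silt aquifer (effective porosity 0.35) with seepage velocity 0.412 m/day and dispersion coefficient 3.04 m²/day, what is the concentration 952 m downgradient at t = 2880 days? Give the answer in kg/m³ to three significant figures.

0.00201 kg/m³

For an instantaneous plane source, C(x,t) = M/(n_e·A·√(4πDt)) · exp(−(x−vt)²/(4Dt)), with n_e·A the pore (flow) area.
Plume center vt = 0.412 × 2880 = 1186.56 m, so the well at 952 m is 234.56 m upgradient of the peak.
√(4πDt) = 331.7 m, giving peak height M/(n_e·A·√(4πDt)) = 163/(0.35 × 145 × 331.7) = 0.009683 kg/m³.
(x−vt)²/(4Dt) = (-234.56)²/(4 × 3.04 × 2880) = 1.571; exp(−1.571) = 0.2078.
C = 0.009683 × 0.2078 = 0.00201 kg/m³.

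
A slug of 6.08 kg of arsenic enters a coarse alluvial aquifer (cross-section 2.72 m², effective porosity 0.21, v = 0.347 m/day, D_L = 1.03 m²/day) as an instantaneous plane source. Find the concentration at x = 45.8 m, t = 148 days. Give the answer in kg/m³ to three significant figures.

For an instantaneous plane source, C(x,t) = M/(n_e·A·√(4πDt)) · exp(−(x−vt)²/(4Dt)), with n_e·A the pore (flow) area.
Plume center vt = 0.347 × 148 = 51.356 m, so the well at 45.8 m is 5.556 m upgradient of the peak.
√(4πDt) = 43.77 m, giving peak height M/(n_e·A·√(4πDt)) = 6.08/(0.21 × 2.72 × 43.77) = 0.2432 kg/m³.
(x−vt)²/(4Dt) = (-5.556)²/(4 × 1.03 × 148) = 0.05063; exp(−0.05063) = 0.9506.
C = 0.2432 × 0.9506 = 0.231 kg/m³.

0.231 kg/m³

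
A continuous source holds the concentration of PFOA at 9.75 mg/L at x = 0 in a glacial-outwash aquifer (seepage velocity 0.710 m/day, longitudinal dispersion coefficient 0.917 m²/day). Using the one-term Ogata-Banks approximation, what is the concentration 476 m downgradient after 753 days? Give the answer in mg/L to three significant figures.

9.19 mg/L

For a continuous step input, C/C₀ ≈ ½·erfc((x−vt)/(2√(Dt))).
vt = 0.710 × 753 = 534.63 m and 2√(Dt) = 2√(0.917 × 753) = 52.55 m.
Argument (x−vt)/(2√(Dt)) = (476 − 534.63)/52.55 = -1.116; ½·erfc(-1.116) = 0.9427.
C = 9.75 × 0.9427 = 9.19 mg/L.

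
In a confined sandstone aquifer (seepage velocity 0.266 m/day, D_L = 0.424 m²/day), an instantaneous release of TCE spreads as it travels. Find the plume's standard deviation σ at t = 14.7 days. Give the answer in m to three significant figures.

Dispersive spreading gives a Gaussian with σ² = 2Dt; advection only shifts the center.
σ = √(2 × 0.424 × 14.7) = 3.53 m.

3.53 m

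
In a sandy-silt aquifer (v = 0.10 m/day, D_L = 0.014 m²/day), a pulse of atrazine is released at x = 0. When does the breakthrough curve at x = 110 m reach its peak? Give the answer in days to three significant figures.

1100 days

For the 1D instantaneous-source solution, setting ∂C/∂t = 0 at fixed x gives v²t² + 2Dt − x² = 0, so t = (√(D² + v²x²) − D)/v².
√(D² + v²x²) = √(0.014² + 0.10² × 110²) = 11.00; v² = 0.01.
t = (11.00 − 0.014)/0.01 = 1100 days (vs. the pure-advection estimate x/v = 1100 d).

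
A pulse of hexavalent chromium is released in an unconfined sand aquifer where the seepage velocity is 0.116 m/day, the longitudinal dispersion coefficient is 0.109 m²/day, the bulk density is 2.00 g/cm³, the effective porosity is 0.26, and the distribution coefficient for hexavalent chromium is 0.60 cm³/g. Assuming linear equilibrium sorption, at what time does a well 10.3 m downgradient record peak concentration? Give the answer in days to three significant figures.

Retardation factor R = 1 + ρ_b·K_d/n = 1 + 2.00 × 0.60/0.26 = 5.615.
Sorption retards both mechanisms: v_R = v/R = 0.02066 m/day, D_R = D/R = 0.01941 m²/day.
Peak time from v_R²t² + 2D_R t − x² = 0: t = (√(D_R² + v_R²x²) − D_R)/v_R².
√(D_R² + v_R²x²) = √(0.01941² + 0.02066² × 10.3²) = 0.2137; v_R² = 0.0004268.
t = (0.2137 − 0.01941)/0.0004268 = 455 days.

455 days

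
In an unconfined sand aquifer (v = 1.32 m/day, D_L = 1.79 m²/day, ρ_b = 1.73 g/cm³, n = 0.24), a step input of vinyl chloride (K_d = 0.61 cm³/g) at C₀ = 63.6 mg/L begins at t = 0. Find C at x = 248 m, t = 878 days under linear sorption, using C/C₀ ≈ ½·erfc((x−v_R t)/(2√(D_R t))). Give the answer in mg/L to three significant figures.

5.35 mg/L

Retardation factor R = 1 + ρ_b·K_d/n = 1 + 1.73 × 0.61/0.24 = 5.397.
Sorption retards both mechanisms: v_R = v/R = 0.2446 m/day, D_R = D/R = 0.3317 m²/day.
v_R·t = 0.2446 × 878 = 214.7588 m; 2√(D_R t) = 34.13 m; argument = (248 − 214.7588)/34.13 = 0.9740.
C = C₀ × ½·erfc(0.9740) = 63.6 × 0.08419 = 5.35 mg/L.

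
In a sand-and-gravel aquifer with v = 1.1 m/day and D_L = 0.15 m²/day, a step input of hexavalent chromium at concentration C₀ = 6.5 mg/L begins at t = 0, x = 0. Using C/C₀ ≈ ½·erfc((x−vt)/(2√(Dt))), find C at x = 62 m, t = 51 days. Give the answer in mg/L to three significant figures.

For a continuous step input, C/C₀ ≈ ½·erfc((x−vt)/(2√(Dt))).
vt = 1.1 × 51 = 56.1 m and 2√(Dt) = 2√(0.15 × 51) = 5.532 m.
Argument (x−vt)/(2√(Dt)) = (62 − 56.1)/5.532 = 1.067; ½·erfc(1.067) = 0.06565.
C = 6.5 × 0.06565 = 0.427 mg/L.

0.427 mg/L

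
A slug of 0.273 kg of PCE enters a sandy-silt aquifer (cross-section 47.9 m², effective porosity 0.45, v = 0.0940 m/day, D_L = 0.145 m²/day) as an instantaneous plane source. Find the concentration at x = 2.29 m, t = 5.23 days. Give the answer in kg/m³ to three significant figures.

0.00141 kg/m³

For an instantaneous plane source, C(x,t) = M/(n_e·A·√(4πDt)) · exp(−(x−vt)²/(4Dt)), with n_e·A the pore (flow) area.
Plume center vt = 0.0940 × 5.23 = 0.49162 m, so the well at 2.29 m is 1.79838 m downgradient of the peak.
√(4πDt) = 3.087 m, giving peak height M/(n_e·A·√(4πDt)) = 0.273/(0.45 × 47.9 × 3.087) = 0.004103 kg/m³.
(x−vt)²/(4Dt) = (1.79838)²/(4 × 0.145 × 5.23) = 1.066; exp(−1.066) = 0.3444.
C = 0.004103 × 0.3444 = 0.00141 kg/m³.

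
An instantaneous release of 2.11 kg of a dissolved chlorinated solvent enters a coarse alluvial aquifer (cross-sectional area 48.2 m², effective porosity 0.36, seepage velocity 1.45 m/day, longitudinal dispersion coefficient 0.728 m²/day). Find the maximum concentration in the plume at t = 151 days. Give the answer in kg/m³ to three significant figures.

The peak of an instantaneous 1D plume sits at x = vt; there the Gaussian factor is 1 and C_max = M/(n_e·A·√(4πDt)), where n_e·A is the pore area the mass is dissolved in.
√(4πDt) = √(4π × 0.728 × 151) = 37.17 m, so C_max = 2.11/(0.36 × 48.2 × 37.17) = 0.00327 kg/m³.

0.00327 kg/m³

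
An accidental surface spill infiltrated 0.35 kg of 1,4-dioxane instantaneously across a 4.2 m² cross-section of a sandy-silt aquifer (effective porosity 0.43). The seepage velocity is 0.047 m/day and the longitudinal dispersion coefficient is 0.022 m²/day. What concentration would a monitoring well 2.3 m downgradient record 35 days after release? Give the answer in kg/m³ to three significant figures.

For an instantaneous plane source, C(x,t) = M/(n_e·A·√(4πDt)) · exp(−(x−vt)²/(4Dt)), with n_e·A the pore (flow) area.
Plume center vt = 0.047 × 35 = 1.645 m, so the well at 2.3 m is 0.655 m downgradient of the peak.
√(4πDt) = 3.111 m, giving peak height M/(n_e·A·√(4πDt)) = 0.35/(0.43 × 4.2 × 3.111) = 0.06229 kg/m³.
(x−vt)²/(4Dt) = (0.655)²/(4 × 0.022 × 35) = 0.1393; exp(−0.1393) = 0.8700.
C = 0.06229 × 0.8700 = 0.0542 kg/m³.

0.0542 kg/m³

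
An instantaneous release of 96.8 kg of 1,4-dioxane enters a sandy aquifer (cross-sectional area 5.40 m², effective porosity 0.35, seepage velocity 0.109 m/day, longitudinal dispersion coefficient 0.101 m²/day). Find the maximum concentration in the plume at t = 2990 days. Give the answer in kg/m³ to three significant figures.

0.831 kg/m³

The peak of an instantaneous 1D plume sits at x = vt; there the Gaussian factor is 1 and C_max = M/(n_e·A·√(4πDt)), where n_e·A is the pore area the mass is dissolved in.
√(4πDt) = √(4π × 0.101 × 2990) = 61.60 m, so C_max = 96.8/(0.35 × 5.40 × 61.60) = 0.831 kg/m³.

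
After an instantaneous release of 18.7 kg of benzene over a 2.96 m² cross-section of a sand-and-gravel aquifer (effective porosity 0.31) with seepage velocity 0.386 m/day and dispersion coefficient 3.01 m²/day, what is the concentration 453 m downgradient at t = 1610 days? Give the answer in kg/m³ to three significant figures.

0.0191 kg/m³

For an instantaneous plane source, C(x,t) = M/(n_e·A·√(4πDt)) · exp(−(x−vt)²/(4Dt)), with n_e·A the pore (flow) area.
Plume center vt = 0.386 × 1610 = 621.46 m, so the well at 453 m is 168.46 m upgradient of the peak.
√(4πDt) = 246.8 m, giving peak height M/(n_e·A·√(4πDt)) = 18.7/(0.31 × 2.96 × 246.8) = 0.08257 kg/m³.
(x−vt)²/(4Dt) = (-168.46)²/(4 × 3.01 × 1610) = 1.464; exp(−1.464) = 0.2313.
C = 0.08257 × 0.2313 = 0.0191 kg/m³.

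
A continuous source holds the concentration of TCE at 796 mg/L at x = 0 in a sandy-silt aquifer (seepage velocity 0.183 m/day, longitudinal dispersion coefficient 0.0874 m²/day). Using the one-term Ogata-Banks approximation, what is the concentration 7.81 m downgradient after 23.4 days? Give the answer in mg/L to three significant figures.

32.3 mg/L

For a continuous step input, C/C₀ ≈ ½·erfc((x−vt)/(2√(Dt))).
vt = 0.183 × 23.4 = 4.2822 m and 2√(Dt) = 2√(0.0874 × 23.4) = 2.860 m.
Argument (x−vt)/(2√(Dt)) = (7.81 − 4.2822)/2.860 = 1.233; ½·erfc(1.233) = 0.04060.
C = 796 × 0.04060 = 32.3 mg/L.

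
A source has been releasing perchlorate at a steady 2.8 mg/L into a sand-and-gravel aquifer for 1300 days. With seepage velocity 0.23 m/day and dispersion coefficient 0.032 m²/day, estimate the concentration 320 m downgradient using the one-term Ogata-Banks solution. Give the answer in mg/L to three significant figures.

0.0298 mg/L

For a continuous step input, C/C₀ ≈ ½·erfc((x−vt)/(2√(Dt))).
vt = 0.23 × 1300 = 299 m and 2√(Dt) = 2√(0.032 × 1300) = 12.90 m.
Argument (x−vt)/(2√(Dt)) = (320 − 299)/12.90 = 1.628; ½·erfc(1.628) = 0.01066.
C = 2.8 × 0.01066 = 0.0298 mg/L.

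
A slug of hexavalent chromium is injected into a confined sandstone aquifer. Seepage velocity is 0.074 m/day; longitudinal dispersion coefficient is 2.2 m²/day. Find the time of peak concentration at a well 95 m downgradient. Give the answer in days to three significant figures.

943 days

For the 1D instantaneous-source solution, setting ∂C/∂t = 0 at fixed x gives v²t² + 2Dt − x² = 0, so t = (√(D² + v²x²) − D)/v².
√(D² + v²x²) = √(2.2² + 0.074² × 95²) = 7.366; v² = 0.005476.
t = (7.366 − 2.2)/0.005476 = 943 days (vs. the pure-advection estimate x/v = 1280 d).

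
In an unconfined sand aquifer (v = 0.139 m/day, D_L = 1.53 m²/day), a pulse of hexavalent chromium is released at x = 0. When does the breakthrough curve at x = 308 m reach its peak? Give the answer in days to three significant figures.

For the 1D instantaneous-source solution, setting ∂C/∂t = 0 at fixed x gives v²t² + 2Dt − x² = 0, so t = (√(D² + v²x²) − D)/v².
√(D² + v²x²) = √(1.53² + 0.139² × 308²) = 42.84; v² = 0.019321.
t = (42.84 − 1.53)/0.019321 = 2140 days (vs. the pure-advection estimate x/v = 2220 d).

2140 days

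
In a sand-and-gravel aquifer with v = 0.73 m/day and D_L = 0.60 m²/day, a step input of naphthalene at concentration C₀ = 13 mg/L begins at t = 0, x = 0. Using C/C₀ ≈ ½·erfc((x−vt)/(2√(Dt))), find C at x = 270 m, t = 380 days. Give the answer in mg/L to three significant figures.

8.26 mg/L

For a continuous step input, C/C₀ ≈ ½·erfc((x−vt)/(2√(Dt))).
vt = 0.73 × 380 = 277.4 m and 2√(Dt) = 2√(0.60 × 380) = 30.20 m.
Argument (x−vt)/(2√(Dt)) = (270 − 277.4)/30.20 = -0.2450; ½·erfc(-0.2450) = 0.6355.
C = 13 × 0.6355 = 8.26 mg/L.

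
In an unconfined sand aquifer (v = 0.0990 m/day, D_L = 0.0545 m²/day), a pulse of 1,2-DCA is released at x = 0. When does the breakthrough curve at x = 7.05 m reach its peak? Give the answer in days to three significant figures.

For the 1D instantaneous-source solution, setting ∂C/∂t = 0 at fixed x gives v²t² + 2Dt − x² = 0, so t = (√(D² + v²x²) − D)/v².
√(D² + v²x²) = √(0.0545² + 0.0990² × 7.05²) = 0.7001; v² = 0.009801.
t = (0.7001 − 0.0545)/0.009801 = 65.9 days (vs. the pure-advection estimate x/v = 71.2 d).

65.9 days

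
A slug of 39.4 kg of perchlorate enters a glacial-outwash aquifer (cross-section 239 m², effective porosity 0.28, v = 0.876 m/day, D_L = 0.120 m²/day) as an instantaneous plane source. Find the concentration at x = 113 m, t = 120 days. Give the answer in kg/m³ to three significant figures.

0.0149 kg/m³

For an instantaneous plane source, C(x,t) = M/(n_e·A·√(4πDt)) · exp(−(x−vt)²/(4Dt)), with n_e·A the pore (flow) area.
Plume center vt = 0.876 × 120 = 105.12 m, so the well at 113 m is 7.88 m downgradient of the peak.
√(4πDt) = 13.45 m, giving peak height M/(n_e·A·√(4πDt)) = 39.4/(0.28 × 239 × 13.45) = 0.04377 kg/m³.
(x−vt)²/(4Dt) = (7.88)²/(4 × 0.120 × 120) = 1.078; exp(−1.078) = 0.3403.
C = 0.04377 × 0.3403 = 0.0149 kg/m³.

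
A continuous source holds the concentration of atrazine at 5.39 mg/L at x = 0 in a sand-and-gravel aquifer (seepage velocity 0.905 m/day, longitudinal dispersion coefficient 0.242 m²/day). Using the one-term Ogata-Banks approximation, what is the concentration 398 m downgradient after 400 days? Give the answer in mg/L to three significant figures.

For a continuous step input, C/C₀ ≈ ½·erfc((x−vt)/(2√(Dt))).
vt = 0.905 × 400 = 362 m and 2√(Dt) = 2√(0.242 × 400) = 19.68 m.
Argument (x−vt)/(2√(Dt)) = (398 − 362)/19.68 = 1.829; ½·erfc(1.829) = 0.004846.
C = 5.39 × 0.004846 = 0.0261 mg/L.

0.0261 mg/L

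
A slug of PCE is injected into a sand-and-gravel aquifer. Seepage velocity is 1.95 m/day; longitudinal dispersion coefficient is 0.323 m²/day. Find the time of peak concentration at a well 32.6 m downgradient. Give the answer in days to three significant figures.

For the 1D instantaneous-source solution, setting ∂C/∂t = 0 at fixed x gives v²t² + 2Dt − x² = 0, so t = (√(D² + v²x²) − D)/v².
√(D² + v²x²) = √(0.323² + 1.95² × 32.6²) = 63.57; v² = 3.8025.
t = (63.57 − 0.323)/3.8025 = 16.6 days (vs. the pure-advection estimate x/v = 16.7 d).

16.6 days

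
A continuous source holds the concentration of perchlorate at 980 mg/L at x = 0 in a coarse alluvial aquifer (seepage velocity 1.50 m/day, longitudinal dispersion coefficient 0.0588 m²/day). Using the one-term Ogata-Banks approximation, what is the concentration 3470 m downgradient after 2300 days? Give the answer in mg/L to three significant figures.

For a continuous step input, C/C₀ ≈ ½·erfc((x−vt)/(2√(Dt))).
vt = 1.50 × 2300 = 3450 m and 2√(Dt) = 2√(0.0588 × 2300) = 23.26 m.
Argument (x−vt)/(2√(Dt)) = (3470 − 3450)/23.26 = 0.8598; ½·erfc(0.8598) = 0.1120.
C = 980 × 0.1120 = 110 mg/L.

110 mg/L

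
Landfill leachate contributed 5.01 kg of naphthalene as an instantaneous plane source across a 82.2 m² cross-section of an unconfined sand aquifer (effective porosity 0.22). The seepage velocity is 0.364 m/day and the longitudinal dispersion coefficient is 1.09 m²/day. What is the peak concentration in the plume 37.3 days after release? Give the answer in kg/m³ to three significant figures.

0.0123 kg/m³

The peak of an instantaneous 1D plume sits at x = vt; there the Gaussian factor is 1 and C_max = M/(n_e·A·√(4πDt)), where n_e·A is the pore area the mass is dissolved in.
√(4πDt) = √(4π × 1.09 × 37.3) = 22.60 m, so C_max = 5.01/(0.22 × 82.2 × 22.60) = 0.0123 kg/m³.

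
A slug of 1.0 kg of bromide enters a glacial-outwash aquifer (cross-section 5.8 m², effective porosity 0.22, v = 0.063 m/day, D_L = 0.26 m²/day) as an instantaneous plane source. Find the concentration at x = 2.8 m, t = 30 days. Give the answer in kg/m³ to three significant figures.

For an instantaneous plane source, C(x,t) = M/(n_e·A·√(4πDt)) · exp(−(x−vt)²/(4Dt)), with n_e·A the pore (flow) area.
Plume center vt = 0.063 × 30 = 1.89 m, so the well at 2.8 m is 0.91 m downgradient of the peak.
√(4πDt) = 9.900 m, giving peak height M/(n_e·A·√(4πDt)) = 1.0/(0.22 × 5.8 × 9.900) = 0.07916 kg/m³.
(x−vt)²/(4Dt) = (0.91)²/(4 × 0.26 × 30) = 0.02654; exp(−0.02654) = 0.9738.
C = 0.07916 × 0.9738 = 0.0771 kg/m³.

0.0771 kg/m³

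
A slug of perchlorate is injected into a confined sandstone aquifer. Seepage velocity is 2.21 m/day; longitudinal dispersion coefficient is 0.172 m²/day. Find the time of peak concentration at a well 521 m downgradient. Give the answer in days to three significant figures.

236 days

For the 1D instantaneous-source solution, setting ∂C/∂t = 0 at fixed x gives v²t² + 2Dt − x² = 0, so t = (√(D² + v²x²) − D)/v².
√(D² + v²x²) = √(0.172² + 2.21² × 521²) = 1151; v² = 4.8841.
t = (1151 − 0.172)/4.8841 = 236 days (vs. the pure-advection estimate x/v = 236 d).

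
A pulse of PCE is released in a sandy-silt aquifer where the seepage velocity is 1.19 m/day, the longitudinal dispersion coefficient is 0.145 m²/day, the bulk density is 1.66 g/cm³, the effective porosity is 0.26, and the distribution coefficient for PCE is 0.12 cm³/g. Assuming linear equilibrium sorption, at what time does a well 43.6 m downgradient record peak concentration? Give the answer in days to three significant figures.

64.5 days

Retardation factor R = 1 + ρ_b·K_d/n = 1 + 1.66 × 0.12/0.26 = 1.766.
Sorption retards both mechanisms: v_R = v/R = 0.6738 m/day, D_R = D/R = 0.08211 m²/day.
Peak time from v_R²t² + 2D_R t − x² = 0: t = (√(D_R² + v_R²x²) − D_R)/v_R².
√(D_R² + v_R²x²) = √(0.08211² + 0.6738² × 43.6²) = 29.38; v_R² = 0.4540.
t = (29.38 − 0.08211)/0.4540 = 64.5 days.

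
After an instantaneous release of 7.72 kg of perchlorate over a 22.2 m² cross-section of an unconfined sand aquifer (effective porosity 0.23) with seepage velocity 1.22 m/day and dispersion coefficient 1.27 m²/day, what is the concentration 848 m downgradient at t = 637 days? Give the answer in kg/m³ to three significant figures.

For an instantaneous plane source, C(x,t) = M/(n_e·A·√(4πDt)) · exp(−(x−vt)²/(4Dt)), with n_e·A the pore (flow) area.
Plume center vt = 1.22 × 637 = 777.14 m, so the well at 848 m is 70.86 m downgradient of the peak.
√(4πDt) = 100.8 m, giving peak height M/(n_e·A·√(4πDt)) = 7.72/(0.23 × 22.2 × 100.8) = 0.01500 kg/m³.
(x−vt)²/(4Dt) = (70.86)²/(4 × 1.27 × 637) = 1.552; exp(−1.552) = 0.2118.
C = 0.01500 × 0.2118 = 0.00318 kg/m³.

0.00318 kg/m³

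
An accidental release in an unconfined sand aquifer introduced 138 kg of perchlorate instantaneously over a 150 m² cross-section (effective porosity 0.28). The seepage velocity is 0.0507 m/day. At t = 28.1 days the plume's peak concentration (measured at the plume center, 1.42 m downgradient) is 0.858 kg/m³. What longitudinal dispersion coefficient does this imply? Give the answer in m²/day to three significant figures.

0.0415 m²/day

At the plume center C_max = M/(n_e·A·√(4πDt)), so D = M²/(4πt·(n_e·A·C_max)²).
n_e·A·C_max = 0.28 × 150 × 0.858 = 36.04 kg/m.
D = 138²/(4π × 28.1 × 36.04²) = 0.0415 m²/day.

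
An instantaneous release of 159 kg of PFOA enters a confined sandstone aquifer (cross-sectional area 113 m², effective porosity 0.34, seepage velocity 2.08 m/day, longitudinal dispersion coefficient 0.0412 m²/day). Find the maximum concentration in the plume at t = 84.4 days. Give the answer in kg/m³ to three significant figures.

The peak of an instantaneous 1D plume sits at x = vt; there the Gaussian factor is 1 and C_max = M/(n_e·A·√(4πDt)), where n_e·A is the pore area the mass is dissolved in.
√(4πDt) = √(4π × 0.0412 × 84.4) = 6.610 m, so C_max = 159/(0.34 × 113 × 6.610) = 0.626 kg/m³.

0.626 kg/m³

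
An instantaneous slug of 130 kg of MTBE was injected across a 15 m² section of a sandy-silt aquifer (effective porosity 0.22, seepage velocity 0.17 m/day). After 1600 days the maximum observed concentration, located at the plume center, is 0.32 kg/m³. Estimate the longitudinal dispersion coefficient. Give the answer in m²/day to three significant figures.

0.754 m²/day

At the plume center C_max = M/(n_e·A·√(4πDt)), so D = M²/(4πt·(n_e·A·C_max)²).
n_e·A·C_max = 0.22 × 15 × 0.32 = 1.056 kg/m.
D = 130²/(4π × 1600 × 1.056²) = 0.754 m²/day.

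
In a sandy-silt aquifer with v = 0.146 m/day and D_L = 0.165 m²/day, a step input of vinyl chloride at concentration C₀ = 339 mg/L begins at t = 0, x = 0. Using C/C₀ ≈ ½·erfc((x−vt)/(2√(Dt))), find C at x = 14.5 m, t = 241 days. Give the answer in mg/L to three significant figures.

For a continuous step input, C/C₀ ≈ ½·erfc((x−vt)/(2√(Dt))).
vt = 0.146 × 241 = 35.186 m and 2√(Dt) = 2√(0.165 × 241) = 12.61 m.
Argument (x−vt)/(2√(Dt)) = (14.5 − 35.186)/12.61 = -1.640; ½·erfc(-1.640) = 0.9898.
C = 339 × 0.9898 = 336 mg/L.

336 mg/L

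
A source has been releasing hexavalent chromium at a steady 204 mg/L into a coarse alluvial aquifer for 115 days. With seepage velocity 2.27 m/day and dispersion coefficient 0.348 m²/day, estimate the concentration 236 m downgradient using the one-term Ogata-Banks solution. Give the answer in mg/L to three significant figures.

For a continuous step input, C/C₀ ≈ ½·erfc((x−vt)/(2√(Dt))).
vt = 2.27 × 115 = 261.05 m and 2√(Dt) = 2√(0.348 × 115) = 12.65 m.
Argument (x−vt)/(2√(Dt)) = (236 − 261.05)/12.65 = -1.980; ½·erfc(-1.980) = 0.9974.
C = 204 × 0.9974 = 203 mg/L.

203 mg/L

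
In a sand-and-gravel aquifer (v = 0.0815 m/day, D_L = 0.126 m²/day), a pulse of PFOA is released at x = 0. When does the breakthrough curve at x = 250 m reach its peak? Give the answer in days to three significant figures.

3050 days

For the 1D instantaneous-source solution, setting ∂C/∂t = 0 at fixed x gives v²t² + 2Dt − x² = 0, so t = (√(D² + v²x²) − D)/v².
√(D² + v²x²) = √(0.126² + 0.0815² × 250²) = 20.38; v² = 0.00664225.
t = (20.38 − 0.126)/0.00664225 = 3050 days (vs. the pure-advection estimate x/v = 3070 d).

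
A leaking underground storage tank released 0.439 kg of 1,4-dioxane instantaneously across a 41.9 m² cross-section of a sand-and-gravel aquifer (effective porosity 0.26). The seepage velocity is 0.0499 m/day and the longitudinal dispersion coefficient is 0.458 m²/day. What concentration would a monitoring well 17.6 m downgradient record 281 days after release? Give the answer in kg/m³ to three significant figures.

0.000977 kg/m³

For an instantaneous plane source, C(x,t) = M/(n_e·A·√(4πDt)) · exp(−(x−vt)²/(4Dt)), with n_e·A the pore (flow) area.
Plume center vt = 0.0499 × 281 = 14.0219 m, so the well at 17.6 m is 3.5781 m downgradient of the peak.
√(4πDt) = 40.22 m, giving peak height M/(n_e·A·√(4πDt)) = 0.439/(0.26 × 41.9 × 40.22) = 0.001002 kg/m³.
(x−vt)²/(4Dt) = (3.5781)²/(4 × 0.458 × 281) = 0.02487; exp(−0.02487) = 0.9754.
C = 0.001002 × 0.9754 = 0.000977 kg/m³.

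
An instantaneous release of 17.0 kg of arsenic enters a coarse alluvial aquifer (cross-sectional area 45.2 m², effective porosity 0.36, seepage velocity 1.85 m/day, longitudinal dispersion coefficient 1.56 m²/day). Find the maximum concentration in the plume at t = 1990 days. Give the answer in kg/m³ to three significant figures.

0.00529 kg/m³

The peak of an instantaneous 1D plume sits at x = vt; there the Gaussian factor is 1 and C_max = M/(n_e·A·√(4πDt)), where n_e·A is the pore area the mass is dissolved in.
√(4πDt) = √(4π × 1.56 × 1990) = 197.5 m, so C_max = 17.0/(0.36 × 45.2 × 197.5) = 0.00529 kg/m³.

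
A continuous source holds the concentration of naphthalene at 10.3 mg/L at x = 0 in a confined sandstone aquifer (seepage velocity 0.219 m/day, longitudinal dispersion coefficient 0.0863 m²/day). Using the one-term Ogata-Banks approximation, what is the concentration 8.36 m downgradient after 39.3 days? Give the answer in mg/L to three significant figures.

5.54 mg/L

For a continuous step input, C/C₀ ≈ ½·erfc((x−vt)/(2√(Dt))).
vt = 0.219 × 39.3 = 8.6067 m and 2√(Dt) = 2√(0.0863 × 39.3) = 3.683 m.
Argument (x−vt)/(2√(Dt)) = (8.36 − 8.6067)/3.683 = -0.06698; ½·erfc(-0.06698) = 0.5377.
C = 10.3 × 0.5377 = 5.54 mg/L.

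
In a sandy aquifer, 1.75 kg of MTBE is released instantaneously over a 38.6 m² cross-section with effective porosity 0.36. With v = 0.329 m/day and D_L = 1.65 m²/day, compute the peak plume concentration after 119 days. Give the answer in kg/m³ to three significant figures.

0.00254 kg/m³

The peak of an instantaneous 1D plume sits at x = vt; there the Gaussian factor is 1 and C_max = M/(n_e·A·√(4πDt)), where n_e·A is the pore area the mass is dissolved in.
√(4πDt) = √(4π × 1.65 × 119) = 49.67 m, so C_max = 1.75/(0.36 × 38.6 × 49.67) = 0.00254 kg/m³.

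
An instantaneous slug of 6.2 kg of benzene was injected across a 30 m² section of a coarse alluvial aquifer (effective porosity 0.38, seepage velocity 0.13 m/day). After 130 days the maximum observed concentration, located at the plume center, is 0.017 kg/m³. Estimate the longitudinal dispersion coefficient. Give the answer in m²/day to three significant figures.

0.627 m²/day

At the plume center C_max = M/(n_e·A·√(4πDt)), so D = M²/(4πt·(n_e·A·C_max)²).
n_e·A·C_max = 0.38 × 30 × 0.017 = 0.1938 kg/m.
D = 6.2²/(4π × 130 × 0.1938²) = 0.627 m²/day.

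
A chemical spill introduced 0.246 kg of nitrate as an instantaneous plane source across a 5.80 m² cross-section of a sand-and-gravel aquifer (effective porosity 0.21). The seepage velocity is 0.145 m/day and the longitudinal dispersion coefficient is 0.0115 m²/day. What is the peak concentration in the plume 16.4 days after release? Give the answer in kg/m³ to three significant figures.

0.131 kg/m³

The peak of an instantaneous 1D plume sits at x = vt; there the Gaussian factor is 1 and C_max = M/(n_e·A·√(4πDt)), where n_e·A is the pore area the mass is dissolved in.
√(4πDt) = √(4π × 0.0115 × 16.4) = 1.539 m, so C_max = 0.246/(0.21 × 5.80 × 1.539) = 0.131 kg/m³.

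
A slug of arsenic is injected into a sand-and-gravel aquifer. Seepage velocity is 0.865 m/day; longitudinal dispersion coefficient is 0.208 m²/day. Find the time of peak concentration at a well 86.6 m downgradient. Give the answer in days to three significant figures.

For the 1D instantaneous-source solution, setting ∂C/∂t = 0 at fixed x gives v²t² + 2Dt − x² = 0, so t = (√(D² + v²x²) − D)/v².
√(D² + v²x²) = √(0.208² + 0.865² × 86.6²) = 74.91; v² = 0.748225.
t = (74.91 − 0.208)/0.748225 = 99.8 days (vs. the pure-advection estimate x/v = 100 d).

99.8 days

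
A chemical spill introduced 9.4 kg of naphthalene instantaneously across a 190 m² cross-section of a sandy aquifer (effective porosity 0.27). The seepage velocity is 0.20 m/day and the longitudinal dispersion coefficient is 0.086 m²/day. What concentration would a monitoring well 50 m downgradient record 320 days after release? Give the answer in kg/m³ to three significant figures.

For an instantaneous plane source, C(x,t) = M/(n_e·A·√(4πDt)) · exp(−(x−vt)²/(4Dt)), with n_e·A the pore (flow) area.
Plume center vt = 0.20 × 320 = 64 m, so the well at 50 m is 14 m upgradient of the peak.
√(4πDt) = 18.60 m, giving peak height M/(n_e·A·√(4πDt)) = 9.4/(0.27 × 190 × 18.60) = 0.009851 kg/m³.
(x−vt)²/(4Dt) = (-14)²/(4 × 0.086 × 320) = 1.781; exp(−1.781) = 0.1685.
C = 0.009851 × 0.1685 = 0.00166 kg/m³.

0.00166 kg/m³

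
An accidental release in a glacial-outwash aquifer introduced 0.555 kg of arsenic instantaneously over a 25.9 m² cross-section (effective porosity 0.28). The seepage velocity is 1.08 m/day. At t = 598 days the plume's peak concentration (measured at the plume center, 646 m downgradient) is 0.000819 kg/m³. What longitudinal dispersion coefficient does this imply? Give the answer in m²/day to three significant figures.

At the plume center C_max = M/(n_e·A·√(4πDt)), so D = M²/(4πt·(n_e·A·C_max)²).
n_e·A·C_max = 0.28 × 25.9 × 0.000819 = 0.005939 kg/m.
D = 0.555²/(4π × 598 × 0.005939²) = 1.16 m²/day.

1.16 m²/day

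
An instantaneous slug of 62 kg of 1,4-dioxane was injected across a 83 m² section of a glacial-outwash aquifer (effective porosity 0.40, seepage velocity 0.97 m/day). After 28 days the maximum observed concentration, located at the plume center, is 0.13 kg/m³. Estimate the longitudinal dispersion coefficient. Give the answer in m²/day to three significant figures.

At the plume center C_max = M/(n_e·A·√(4πDt)), so D = M²/(4πt·(n_e·A·C_max)²).
n_e·A·C_max = 0.40 × 83 × 0.13 = 4.316 kg/m.
D = 62²/(4π × 28 × 4.316²) = 0.586 m²/day.

0.586 m²/day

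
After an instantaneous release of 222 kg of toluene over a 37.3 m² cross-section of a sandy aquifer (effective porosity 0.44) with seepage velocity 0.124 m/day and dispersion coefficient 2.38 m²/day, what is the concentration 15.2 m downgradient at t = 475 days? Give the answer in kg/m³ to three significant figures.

0.0744 kg/m³

For an instantaneous plane source, C(x,t) = M/(n_e·A·√(4πDt)) · exp(−(x−vt)²/(4Dt)), with n_e·A the pore (flow) area.
Plume center vt = 0.124 × 475 = 58.9 m, so the well at 15.2 m is 43.7 m upgradient of the peak.
√(4πDt) = 119.2 m, giving peak height M/(n_e·A·√(4πDt)) = 222/(0.44 × 37.3 × 119.2) = 0.1135 kg/m³.
(x−vt)²/(4Dt) = (-43.7)²/(4 × 2.38 × 475) = 0.4223; exp(−0.4223) = 0.6555.
C = 0.1135 × 0.6555 = 0.0744 kg/m³.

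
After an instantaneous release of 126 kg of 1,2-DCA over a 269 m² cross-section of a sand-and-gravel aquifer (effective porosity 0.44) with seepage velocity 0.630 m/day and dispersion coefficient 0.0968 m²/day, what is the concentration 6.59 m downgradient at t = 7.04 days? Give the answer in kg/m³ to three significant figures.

0.0662 kg/m³

For an instantaneous plane source, C(x,t) = M/(n_e·A·√(4πDt)) · exp(−(x−vt)²/(4Dt)), with n_e·A the pore (flow) area.
Plume center vt = 0.630 × 7.04 = 4.4352 m, so the well at 6.59 m is 2.1548 m downgradient of the peak.
√(4πDt) = 2.926 m, giving peak height M/(n_e·A·√(4πDt)) = 126/(0.44 × 269 × 2.926) = 0.3638 kg/m³.
(x−vt)²/(4Dt) = (2.1548)²/(4 × 0.0968 × 7.04) = 1.703; exp(−1.703) = 0.1821.
C = 0.3638 × 0.1821 = 0.0662 kg/m³.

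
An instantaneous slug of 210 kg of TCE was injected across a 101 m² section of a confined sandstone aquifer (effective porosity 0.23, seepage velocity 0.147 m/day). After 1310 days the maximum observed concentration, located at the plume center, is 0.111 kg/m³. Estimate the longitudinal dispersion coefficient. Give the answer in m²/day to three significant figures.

At the plume center C_max = M/(n_e·A·√(4πDt)), so D = M²/(4πt·(n_e·A·C_max)²).
n_e·A·C_max = 0.23 × 101 × 0.111 = 2.579 kg/m.
D = 210²/(4π × 1310 × 2.579²) = 0.403 m²/day.

0.403 m²/day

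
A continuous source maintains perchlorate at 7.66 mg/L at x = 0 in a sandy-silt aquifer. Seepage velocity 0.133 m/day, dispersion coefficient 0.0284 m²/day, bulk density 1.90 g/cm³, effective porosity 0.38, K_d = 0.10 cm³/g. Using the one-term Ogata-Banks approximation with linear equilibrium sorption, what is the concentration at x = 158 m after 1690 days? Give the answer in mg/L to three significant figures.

Retardation factor R = 1 + ρ_b·K_d/n = 1 + 1.90 × 0.10/0.38 = 1.500.
Sorption retards both mechanisms: v_R = v/R = 0.08867 m/day, D_R = D/R = 0.01893 m²/day.
v_R·t = 0.08867 × 1690 = 149.8523 m; 2√(D_R t) = 11.31 m; argument = (158 − 149.8523)/11.31 = 0.7204.
C = C₀ × ½·erfc(0.7204) = 7.66 × 0.1541 = 1.18 mg/L.

1.18 mg/L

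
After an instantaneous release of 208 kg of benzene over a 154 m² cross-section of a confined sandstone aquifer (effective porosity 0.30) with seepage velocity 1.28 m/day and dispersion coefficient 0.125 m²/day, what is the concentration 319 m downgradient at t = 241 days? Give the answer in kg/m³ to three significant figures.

0.0924 kg/m³

For an instantaneous plane source, C(x,t) = M/(n_e·A·√(4πDt)) · exp(−(x−vt)²/(4Dt)), with n_e·A the pore (flow) area.
Plume center vt = 1.28 × 241 = 308.48 m, so the well at 319 m is 10.52 m downgradient of the peak.
√(4πDt) = 19.46 m, giving peak height M/(n_e·A·√(4πDt)) = 208/(0.30 × 154 × 19.46) = 0.2314 kg/m³.
(x−vt)²/(4Dt) = (10.52)²/(4 × 0.125 × 241) = 0.9184; exp(−0.9184) = 0.3992.
C = 0.2314 × 0.3992 = 0.0924 kg/m³.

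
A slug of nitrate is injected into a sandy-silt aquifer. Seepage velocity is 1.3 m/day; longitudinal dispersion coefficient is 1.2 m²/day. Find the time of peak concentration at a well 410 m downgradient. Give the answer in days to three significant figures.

For the 1D instantaneous-source solution, setting ∂C/∂t = 0 at fixed x gives v²t² + 2Dt − x² = 0, so t = (√(D² + v²x²) − D)/v².
√(D² + v²x²) = √(1.2² + 1.3² × 410²) = 533.0; v² = 1.69.
t = (533.0 − 1.2)/1.69 = 315 days (vs. the pure-advection estimate x/v = 315 d).

315 days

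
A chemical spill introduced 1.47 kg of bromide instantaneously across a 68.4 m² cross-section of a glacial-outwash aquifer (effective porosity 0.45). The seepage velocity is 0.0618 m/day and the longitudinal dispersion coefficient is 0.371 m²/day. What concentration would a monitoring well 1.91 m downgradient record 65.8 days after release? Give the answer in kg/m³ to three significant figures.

0.00260 kg/m³

For an instantaneous plane source, C(x,t) = M/(n_e·A·√(4πDt)) · exp(−(x−vt)²/(4Dt)), with n_e·A the pore (flow) area.
Plume center vt = 0.0618 × 65.8 = 4.06644 m, so the well at 1.91 m is 2.15644 m upgradient of the peak.
√(4πDt) = 17.51 m, giving peak height M/(n_e·A·√(4πDt)) = 1.47/(0.45 × 68.4 × 17.51) = 0.002727 kg/m³.
(x−vt)²/(4Dt) = (-2.15644)²/(4 × 0.371 × 65.8) = 0.04762; exp(−0.04762) = 0.9535.
C = 0.002727 × 0.9535 = 0.00260 kg/m³.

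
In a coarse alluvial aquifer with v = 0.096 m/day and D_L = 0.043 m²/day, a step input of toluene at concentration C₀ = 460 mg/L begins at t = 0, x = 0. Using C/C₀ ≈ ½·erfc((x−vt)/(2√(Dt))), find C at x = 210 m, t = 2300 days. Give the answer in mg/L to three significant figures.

358 mg/L

For a continuous step input, C/C₀ ≈ ½·erfc((x−vt)/(2√(Dt))).
vt = 0.096 × 2300 = 220.8 m and 2√(Dt) = 2√(0.043 × 2300) = 19.89 m.
Argument (x−vt)/(2√(Dt)) = (210 − 220.8)/19.89 = -0.5430; ½·erfc(-0.5430) = 0.7787.
C = 460 × 0.7787 = 358 mg/L.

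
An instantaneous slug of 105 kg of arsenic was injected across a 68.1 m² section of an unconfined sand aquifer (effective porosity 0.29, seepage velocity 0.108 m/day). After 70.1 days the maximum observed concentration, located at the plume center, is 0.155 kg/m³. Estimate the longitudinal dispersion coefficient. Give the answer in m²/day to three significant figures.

At the plume center C_max = M/(n_e·A·√(4πDt)), so D = M²/(4πt·(n_e·A·C_max)²).
n_e·A·C_max = 0.29 × 68.1 × 0.155 = 3.061 kg/m.
D = 105²/(4π × 70.1 × 3.061²) = 1.34 m²/day.

1.34 m²/day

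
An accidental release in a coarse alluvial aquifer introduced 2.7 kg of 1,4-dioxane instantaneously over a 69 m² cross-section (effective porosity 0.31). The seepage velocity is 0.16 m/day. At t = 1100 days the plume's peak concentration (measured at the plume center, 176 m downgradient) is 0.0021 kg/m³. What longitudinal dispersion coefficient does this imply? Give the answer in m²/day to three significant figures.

At the plume center C_max = M/(n_e·A·√(4πDt)), so D = M²/(4πt·(n_e·A·C_max)²).
n_e·A·C_max = 0.31 × 69 × 0.0021 = 0.04492 kg/m.
D = 2.7²/(4π × 1100 × 0.04492²) = 0.261 m²/day.

0.261 m²/day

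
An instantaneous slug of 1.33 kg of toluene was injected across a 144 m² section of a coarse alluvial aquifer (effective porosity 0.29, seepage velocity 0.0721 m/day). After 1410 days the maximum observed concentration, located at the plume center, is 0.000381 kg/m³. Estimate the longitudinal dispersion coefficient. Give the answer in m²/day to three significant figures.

At the plume center C_max = M/(n_e·A·√(4πDt)), so D = M²/(4πt·(n_e·A·C_max)²).
n_e·A·C_max = 0.29 × 144 × 0.000381 = 0.01591 kg/m.
D = 1.33²/(4π × 1410 × 0.01591²) = 0.394 m²/day.

0.394 m²/day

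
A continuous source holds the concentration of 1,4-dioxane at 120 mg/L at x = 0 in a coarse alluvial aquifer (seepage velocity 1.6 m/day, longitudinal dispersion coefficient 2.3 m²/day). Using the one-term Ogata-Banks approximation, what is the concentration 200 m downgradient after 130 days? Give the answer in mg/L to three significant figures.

For a continuous step input, C/C₀ ≈ ½·erfc((x−vt)/(2√(Dt))).
vt = 1.6 × 130 = 208 m and 2√(Dt) = 2√(2.3 × 130) = 34.58 m.
Argument (x−vt)/(2√(Dt)) = (200 − 208)/34.58 = -0.2313; ½·erfc(-0.2313) = 0.6282.
C = 120 × 0.6282 = 75.4 mg/L.

75.4 mg/L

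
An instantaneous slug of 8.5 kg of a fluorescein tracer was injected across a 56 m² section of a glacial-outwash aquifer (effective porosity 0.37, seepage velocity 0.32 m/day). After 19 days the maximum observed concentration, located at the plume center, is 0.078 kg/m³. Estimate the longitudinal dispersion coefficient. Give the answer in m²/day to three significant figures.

0.116 m²/day

At the plume center C_max = M/(n_e·A·√(4πDt)), so D = M²/(4πt·(n_e·A·C_max)²).
n_e·A·C_max = 0.37 × 56 × 0.078 = 1.616 kg/m.
D = 8.5²/(4π × 19 × 1.616²) = 0.116 m²/day.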